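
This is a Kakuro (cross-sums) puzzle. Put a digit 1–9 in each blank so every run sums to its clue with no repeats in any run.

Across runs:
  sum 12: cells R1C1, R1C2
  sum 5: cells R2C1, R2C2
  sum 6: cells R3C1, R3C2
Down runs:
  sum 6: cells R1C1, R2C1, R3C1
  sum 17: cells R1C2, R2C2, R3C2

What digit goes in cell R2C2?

3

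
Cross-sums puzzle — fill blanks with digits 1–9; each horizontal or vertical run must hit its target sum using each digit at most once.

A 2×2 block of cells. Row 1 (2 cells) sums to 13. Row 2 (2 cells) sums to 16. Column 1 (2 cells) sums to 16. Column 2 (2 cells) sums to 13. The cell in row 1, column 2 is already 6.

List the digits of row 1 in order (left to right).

16 in 2 cells must be {7,9}.
(1,1) = 13 − 6 = 7 completes the 13 across.
(2,1) = 16 − 7 = 9 completes the 16 down.
(2,2) = 16 − 9 = 7 completes the 16 across.

7 6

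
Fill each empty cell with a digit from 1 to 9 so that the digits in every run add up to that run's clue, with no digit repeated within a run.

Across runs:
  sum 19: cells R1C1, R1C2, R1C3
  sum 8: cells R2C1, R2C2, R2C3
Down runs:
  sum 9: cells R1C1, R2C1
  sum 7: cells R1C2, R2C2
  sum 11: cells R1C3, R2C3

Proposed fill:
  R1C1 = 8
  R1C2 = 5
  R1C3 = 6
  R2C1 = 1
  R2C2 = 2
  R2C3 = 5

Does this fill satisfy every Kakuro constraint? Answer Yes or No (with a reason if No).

Across: 8+5+6=19; 1+2+5=8. Down: 8+1=9; 5+2=7; 6+5=11. No digit repeats within any run.

Yes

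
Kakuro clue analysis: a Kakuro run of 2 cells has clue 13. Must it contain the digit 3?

No

Counterexample: {4,9} sums to 13 without using 3.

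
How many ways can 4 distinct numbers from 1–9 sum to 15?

4 distinct digits from 1–9 sum between 10 and 30.
Enumerating: {1,2,3,9}, {1,2,4,8}, {1,2,5,7}, {1,3,4,7}, {1,3,5,6}, {2,3,4,6}.

6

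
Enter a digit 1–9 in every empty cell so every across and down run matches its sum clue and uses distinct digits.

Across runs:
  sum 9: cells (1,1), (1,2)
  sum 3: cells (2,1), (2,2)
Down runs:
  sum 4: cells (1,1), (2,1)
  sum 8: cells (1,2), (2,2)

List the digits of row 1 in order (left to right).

3 6

3 in 2 cells must be {1,2}; 4 in 2 cells must be {1,3}.
The 3 across and the 4 down share only 1, so (2,1) = 1.
(2,2) = 3 − 1 = 2 completes the 3 across.
(1,1) = 4 − 1 = 3 completes the 4 down.
(1,2) = 9 − 3 = 6 completes the 9 across.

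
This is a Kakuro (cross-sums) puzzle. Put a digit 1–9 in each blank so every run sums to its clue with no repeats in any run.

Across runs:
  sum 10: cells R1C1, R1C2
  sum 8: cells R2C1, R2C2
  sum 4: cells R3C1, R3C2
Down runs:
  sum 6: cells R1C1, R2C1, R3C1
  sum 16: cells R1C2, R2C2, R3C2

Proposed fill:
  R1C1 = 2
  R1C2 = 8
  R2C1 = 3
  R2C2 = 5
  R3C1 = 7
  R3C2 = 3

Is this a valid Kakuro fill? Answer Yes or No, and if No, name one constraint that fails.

No — the down run R1C1–R3C1 sums to 12, not 6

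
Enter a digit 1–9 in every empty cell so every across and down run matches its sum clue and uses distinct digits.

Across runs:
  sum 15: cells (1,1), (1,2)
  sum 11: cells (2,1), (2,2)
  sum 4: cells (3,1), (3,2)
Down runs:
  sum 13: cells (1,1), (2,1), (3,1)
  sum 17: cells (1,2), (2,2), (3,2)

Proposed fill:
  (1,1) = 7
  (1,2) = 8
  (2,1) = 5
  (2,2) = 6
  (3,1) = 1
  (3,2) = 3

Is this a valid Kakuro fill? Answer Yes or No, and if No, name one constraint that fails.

Yes

Across: 7+8=15; 5+6=11; 1+3=4. Down: 7+5+1=13; 8+6+3=17. No digit repeats within any run.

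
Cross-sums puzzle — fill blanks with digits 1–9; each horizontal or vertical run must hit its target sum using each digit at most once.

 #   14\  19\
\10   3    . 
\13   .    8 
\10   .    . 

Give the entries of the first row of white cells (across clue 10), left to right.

3, 7

R1C2 = 10 − 3 = 7 completes the 10 across.
R2C1 = 13 − 8 = 5 completes the 13 across.
R3C1 = 14 − 8 = 6 completes the 14 down.
R3C2 = 10 − 6 = 4 completes the 10 across.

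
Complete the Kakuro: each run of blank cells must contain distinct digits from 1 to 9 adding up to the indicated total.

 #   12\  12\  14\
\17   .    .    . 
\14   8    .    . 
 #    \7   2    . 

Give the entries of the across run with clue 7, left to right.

R1C1 = 12 − 8 = 4 completes the 12 down.
R3C3 = 7 − 2 = 5 completes the 7 across.
Nothing is forced directly, so branch on R2C2, whose candidates are 1 or 4. If R2C2 = 1: then R1C2 would have to be in {5,6,7,8} for the 17 across but in {9} for the 12 down — contradiction. So R2C2 = 4.
R1C2 = 12 − 6 = 6 completes the 12 down.
R1C3 = 17 − 10 = 7 completes the 17 across.
R2C3 = 14 − 12 = 2 completes the 14 across.

2 5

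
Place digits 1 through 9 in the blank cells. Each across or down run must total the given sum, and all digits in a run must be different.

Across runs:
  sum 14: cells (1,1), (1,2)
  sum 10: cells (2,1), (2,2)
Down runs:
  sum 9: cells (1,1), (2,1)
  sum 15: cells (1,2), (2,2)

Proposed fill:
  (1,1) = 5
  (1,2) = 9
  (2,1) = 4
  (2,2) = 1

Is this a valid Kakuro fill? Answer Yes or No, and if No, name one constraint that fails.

No — the down run (1,2)–(2,2) sums to 10, not 15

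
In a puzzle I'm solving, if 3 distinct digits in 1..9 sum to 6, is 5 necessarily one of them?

The only way to make 6 from 3 distinct digits is {1,2,3}, which does not contain 5.

No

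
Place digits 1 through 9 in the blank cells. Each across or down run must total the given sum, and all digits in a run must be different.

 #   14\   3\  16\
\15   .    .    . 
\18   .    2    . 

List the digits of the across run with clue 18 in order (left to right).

9, 2, 7

3 in 2 cells must be {1,2}; 16 in 2 cells must be {7,9}.
R1C2 = 3 − 2 = 1 completes the 3 down.
R1C3 = 9: the only remaining digit allowed by both the 15 across and the 16 down.
Given what's placed, R2C1 must be 9 to fit the 18 across and 14 down.
R2C3 = 18 − 11 = 7 completes the 18 across.
R1C1 = 15 − 10 = 5 completes the 15 across.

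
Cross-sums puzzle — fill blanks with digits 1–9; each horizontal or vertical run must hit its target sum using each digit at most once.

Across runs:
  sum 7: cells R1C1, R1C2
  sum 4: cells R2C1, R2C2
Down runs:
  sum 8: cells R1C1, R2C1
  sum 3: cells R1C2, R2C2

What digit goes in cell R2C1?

4 in 2 cells must be {1,3}; 3 in 2 cells must be {1,2}.
The 4 across and the 3 down share only 1, so R2C2 = 1.
R1C2 = 3 − 1 = 2 completes the 3 down.
R2C1 = 4 − 1 = 3 completes the 4 across.
R1C1 = 7 − 2 = 5 completes the 7 across.

3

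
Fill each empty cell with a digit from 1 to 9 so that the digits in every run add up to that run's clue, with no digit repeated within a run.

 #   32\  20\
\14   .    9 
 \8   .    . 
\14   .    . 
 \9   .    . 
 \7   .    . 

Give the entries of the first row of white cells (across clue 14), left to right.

5 9

R1C1 = 14 − 9 = 5 completes the 14 across.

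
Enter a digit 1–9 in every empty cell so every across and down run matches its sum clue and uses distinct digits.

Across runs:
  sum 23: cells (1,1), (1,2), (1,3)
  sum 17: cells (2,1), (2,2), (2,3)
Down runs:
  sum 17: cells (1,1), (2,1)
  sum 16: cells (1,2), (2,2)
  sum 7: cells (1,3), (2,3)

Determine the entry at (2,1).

23 in 3 cells must be {6,8,9}; 17 in 2 cells must be {8,9}; 16 in 2 cells must be {7,9}.
The 23 across and the 16 down share only 9, so (1,2) = 9.
Given what's placed, (1,3) must be 6 to fit the 23 across and 7 down.
(2,2) = 16 − 9 = 7 completes the 16 down.
(2,3) = 7 − 6 = 1 completes the 7 down.
(1,1) = 23 − 15 = 8 completes the 23 across.
(2,1) = 17 − 8 = 9 completes the 17 across.

9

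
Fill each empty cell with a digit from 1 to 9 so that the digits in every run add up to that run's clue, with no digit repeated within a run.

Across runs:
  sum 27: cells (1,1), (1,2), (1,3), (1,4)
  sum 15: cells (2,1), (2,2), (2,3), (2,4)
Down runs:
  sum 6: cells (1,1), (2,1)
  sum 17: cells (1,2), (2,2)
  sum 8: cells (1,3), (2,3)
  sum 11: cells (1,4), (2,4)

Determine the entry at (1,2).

9

17 in 2 cells must be {8,9}.
Nothing is forced directly, so branch on (1,1), whose candidates are 4 or 5. If (1,1) = 4: that forces (1,3) = 6, (2,1) = 2, after which (2,3) would have to be in {1,3,4,5,6,7,8,9} for the 15 across but in {2} for the 8 down — contradiction. So (1,1) = 5.
Given what's placed, (1,2) must be 9 to fit the 27 across and 17 down.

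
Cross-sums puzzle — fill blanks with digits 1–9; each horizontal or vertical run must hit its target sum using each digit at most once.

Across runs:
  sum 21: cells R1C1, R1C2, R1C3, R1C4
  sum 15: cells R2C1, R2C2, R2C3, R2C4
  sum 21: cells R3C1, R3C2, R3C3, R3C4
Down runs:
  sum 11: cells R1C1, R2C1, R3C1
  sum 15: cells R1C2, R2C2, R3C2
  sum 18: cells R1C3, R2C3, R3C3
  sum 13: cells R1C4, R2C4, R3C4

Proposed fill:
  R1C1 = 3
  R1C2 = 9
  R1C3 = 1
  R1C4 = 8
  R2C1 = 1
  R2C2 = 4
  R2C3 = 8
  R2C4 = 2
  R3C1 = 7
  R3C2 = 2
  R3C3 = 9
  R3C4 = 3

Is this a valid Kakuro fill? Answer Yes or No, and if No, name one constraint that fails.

Across: 3+9+1+8=21; 1+4+8+2=15; 7+2+9+3=21. Down: 3+1+7=11; 9+4+2=15; 1+8+9=18; 8+2+3=13. No digit repeats within any run.

Yes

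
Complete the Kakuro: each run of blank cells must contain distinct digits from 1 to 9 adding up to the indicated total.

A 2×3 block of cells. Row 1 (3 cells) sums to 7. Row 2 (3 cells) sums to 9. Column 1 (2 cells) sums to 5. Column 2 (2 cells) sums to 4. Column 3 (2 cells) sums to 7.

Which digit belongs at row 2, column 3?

5

7 in 3 cells must be {1,2,4}; 4 in 2 cells must be {1,3}.
The 7 across and the 4 down share only 1, so (1,2) = 1.
(2,2) = 4 − 1 = 3 completes the 4 down.
Nothing is forced directly, so branch on (1,1), whose candidates are 2 or 4. If (1,1) = 2: that forces (1,3) = 4, after which (2,1) would have to be in {1,2,4,5} for the 9 across but in {3} for the 5 down — contradiction. So (1,1) = 4.
(1,3) = 7 − 5 = 2 completes the 7 across.
(2,1) = 5 − 4 = 1 completes the 5 down.
(2,3) = 9 − 4 = 5 completes the 9 across.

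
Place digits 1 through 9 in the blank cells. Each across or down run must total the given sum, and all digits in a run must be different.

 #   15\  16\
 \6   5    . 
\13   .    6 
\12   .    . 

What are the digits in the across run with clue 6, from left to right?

R1C2 = 6 − 5 = 1 completes the 6 across.
R2C1 = 13 − 6 = 7 completes the 13 across.
R3C1 = 15 − 12 = 3 completes the 15 down.
R3C2 = 12 − 3 = 9 completes the 12 across.

5 1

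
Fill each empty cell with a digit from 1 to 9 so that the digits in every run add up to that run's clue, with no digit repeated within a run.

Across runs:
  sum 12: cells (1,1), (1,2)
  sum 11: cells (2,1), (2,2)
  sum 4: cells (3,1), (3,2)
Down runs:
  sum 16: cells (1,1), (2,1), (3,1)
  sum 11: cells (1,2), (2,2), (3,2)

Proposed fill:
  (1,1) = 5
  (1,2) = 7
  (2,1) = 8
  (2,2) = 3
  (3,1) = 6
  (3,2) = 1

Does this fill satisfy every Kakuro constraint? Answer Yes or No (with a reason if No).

No — the down run (1,1)–(3,1) sums to 19, not 16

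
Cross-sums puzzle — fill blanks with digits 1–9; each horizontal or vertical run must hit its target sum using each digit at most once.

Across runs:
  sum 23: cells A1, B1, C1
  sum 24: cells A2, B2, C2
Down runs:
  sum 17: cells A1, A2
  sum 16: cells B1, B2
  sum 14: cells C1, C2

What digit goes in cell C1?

6

23 in 3 cells must be {6,8,9}; 24 in 3 cells must be {7,8,9}; 17 in 2 cells must be {8,9}.
The 23 across and the 16 down share only 9, so B1 = 9.
B2 = 16 − 9 = 7 completes the 16 down.
Given what's placed, A1 must be 8 to fit the 23 across and 17 down.
C1 = 23 − 17 = 6 completes the 23 across.
A2 = 17 − 8 = 9 completes the 17 down.
C2 = 24 − 16 = 8 completes the 24 across.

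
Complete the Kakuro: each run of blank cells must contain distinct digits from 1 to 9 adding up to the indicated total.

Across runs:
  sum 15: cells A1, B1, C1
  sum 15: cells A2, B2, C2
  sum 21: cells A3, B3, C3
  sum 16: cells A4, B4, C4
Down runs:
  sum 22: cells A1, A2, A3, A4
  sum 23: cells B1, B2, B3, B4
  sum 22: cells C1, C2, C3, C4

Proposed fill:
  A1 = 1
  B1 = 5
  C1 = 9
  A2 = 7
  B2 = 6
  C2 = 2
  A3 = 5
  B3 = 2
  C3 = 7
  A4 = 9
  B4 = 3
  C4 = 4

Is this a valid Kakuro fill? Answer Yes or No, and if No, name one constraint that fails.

No — the down run B1–B4 sums to 16, not 23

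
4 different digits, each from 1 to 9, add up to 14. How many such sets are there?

4 distinct digits from 1–9 sum between 10 and 30.
Enumerating: {1,2,3,8}, {1,2,4,7}, {1,2,5,6}, {1,3,4,6}, {2,3,4,5}.

5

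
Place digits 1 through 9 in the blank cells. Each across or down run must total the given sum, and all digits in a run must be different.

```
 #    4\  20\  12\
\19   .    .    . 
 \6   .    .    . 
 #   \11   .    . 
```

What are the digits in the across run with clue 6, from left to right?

1 3 2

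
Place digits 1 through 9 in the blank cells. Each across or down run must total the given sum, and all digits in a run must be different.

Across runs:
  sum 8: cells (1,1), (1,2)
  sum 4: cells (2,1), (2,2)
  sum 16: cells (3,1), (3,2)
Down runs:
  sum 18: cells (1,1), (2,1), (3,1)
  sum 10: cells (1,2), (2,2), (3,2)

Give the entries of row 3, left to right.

4 in 2 cells must be {1,3}; 16 in 2 cells must be {7,9}.
The 16 across and the 10 down share only 7, so (3,2) = 7.
Given what's placed, (2,2) must be 1 to fit the 4 across and 10 down.
(3,1) = 16 − 7 = 9 completes the 16 across.
(1,2) = 10 − 8 = 2 completes the 10 down.
(2,1) = 4 − 1 = 3 completes the 4 across.
(1,1) = 8 − 2 = 6 completes the 8 across.

9 7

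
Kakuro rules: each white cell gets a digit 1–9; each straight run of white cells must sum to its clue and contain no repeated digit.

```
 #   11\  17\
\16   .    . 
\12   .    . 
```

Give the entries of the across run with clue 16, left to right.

16 in 2 cells must be {7,9}; 17 in 2 cells must be {8,9}.
The 16 across and the 17 down share only 9, so R1C2 = 9.
R2C2 = 17 − 9 = 8 completes the 17 down.
R1C1 = 16 − 9 = 7 completes the 16 across.
R2C1 = 12 − 8 = 4 completes the 12 across.

7 9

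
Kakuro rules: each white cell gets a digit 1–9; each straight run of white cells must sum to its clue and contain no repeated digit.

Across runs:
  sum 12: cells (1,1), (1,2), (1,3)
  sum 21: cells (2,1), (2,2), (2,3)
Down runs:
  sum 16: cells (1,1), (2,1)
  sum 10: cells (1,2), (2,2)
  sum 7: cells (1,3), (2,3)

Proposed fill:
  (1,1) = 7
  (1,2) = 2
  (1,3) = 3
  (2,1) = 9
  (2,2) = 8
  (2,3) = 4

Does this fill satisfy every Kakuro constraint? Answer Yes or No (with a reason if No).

Yes

Across: 7+2+3=12; 9+8+4=21. Down: 7+9=16; 2+8=10; 3+4=7. No digit repeats within any run.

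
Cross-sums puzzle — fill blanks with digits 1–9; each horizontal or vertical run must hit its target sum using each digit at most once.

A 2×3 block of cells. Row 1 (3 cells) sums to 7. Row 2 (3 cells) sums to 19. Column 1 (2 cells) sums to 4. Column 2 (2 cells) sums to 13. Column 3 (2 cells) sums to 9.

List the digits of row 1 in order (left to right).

1, 4, 2

7 in 3 cells must be {1,2,4}; 4 in 2 cells must be {1,3}.
The 7 across and the 4 down share only 1, so (1,1) = 1.
Given what's placed, (1,2) must be 4 to fit the 7 across and 13 down.
(1,3) = 7 − 5 = 2 completes the 7 across.
(2,1) = 4 − 1 = 3 completes the 4 down.
(2,2) = 13 − 4 = 9 completes the 13 down.
(2,3) = 19 − 12 = 7 completes the 19 across.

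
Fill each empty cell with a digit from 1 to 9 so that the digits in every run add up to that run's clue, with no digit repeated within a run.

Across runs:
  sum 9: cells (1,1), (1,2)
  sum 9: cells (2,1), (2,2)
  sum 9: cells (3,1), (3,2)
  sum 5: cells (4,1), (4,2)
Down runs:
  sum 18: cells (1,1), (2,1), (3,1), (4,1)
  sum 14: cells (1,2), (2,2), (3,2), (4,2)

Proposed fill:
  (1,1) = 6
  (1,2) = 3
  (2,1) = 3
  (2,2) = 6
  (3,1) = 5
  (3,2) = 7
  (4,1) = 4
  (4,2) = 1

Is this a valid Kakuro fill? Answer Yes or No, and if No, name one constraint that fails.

No — the across run (3,1)–(3,2) sums to 12, not 9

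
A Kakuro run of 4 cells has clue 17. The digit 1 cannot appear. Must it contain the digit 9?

No

Counterexample: {2,3,4,8} sums to 17 under that restriction without using 9.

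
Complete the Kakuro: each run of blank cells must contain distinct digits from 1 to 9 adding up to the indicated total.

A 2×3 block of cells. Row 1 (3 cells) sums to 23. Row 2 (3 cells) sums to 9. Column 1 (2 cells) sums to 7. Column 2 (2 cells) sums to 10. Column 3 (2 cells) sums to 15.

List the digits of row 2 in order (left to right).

1, 2, 6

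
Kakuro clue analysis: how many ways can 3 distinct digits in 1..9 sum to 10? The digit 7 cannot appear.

3 distinct digits from 1–9 sum between 6 and 24.
Dropping sets that contain 7.
Enumerating: {1,3,6}, {1,4,5}, {2,3,5}.

3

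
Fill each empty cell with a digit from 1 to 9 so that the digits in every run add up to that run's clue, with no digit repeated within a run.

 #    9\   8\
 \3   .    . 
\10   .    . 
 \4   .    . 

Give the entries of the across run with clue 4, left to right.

1, 3

3 in 2 cells must be {1,2}; 4 in 2 cells must be {1,3}.
Nothing is forced directly, so branch on R3C2, whose candidates are 1 or 3. If R3C2 = 1: that forces R1C2 = 2, after which R2C2 would have to be in {1,2,3,4,6,7,8,9} for the 10 across but in {5} for the 8 down — contradiction. So R3C2 = 3.
Given what's placed, R1C2 must be 1 to fit the 3 across and 8 down.
R2C2 = 8 − 4 = 4 completes the 8 down.
R3C1 = 4 − 3 = 1 completes the 4 across.
R1C1 = 3 − 1 = 2 completes the 3 across.
R2C1 = 10 − 4 = 6 completes the 10 across.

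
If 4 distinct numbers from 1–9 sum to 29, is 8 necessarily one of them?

Yes

The only way to make 29 from 4 distinct digits is {5,7,8,9}, which contains 8.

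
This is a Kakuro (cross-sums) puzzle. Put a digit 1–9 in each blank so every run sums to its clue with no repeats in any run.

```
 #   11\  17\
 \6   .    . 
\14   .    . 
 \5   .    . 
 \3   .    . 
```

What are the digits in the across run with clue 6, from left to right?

3 in 2 cells must be {1,2}; 11 in 4 cells must be {1,2,3,5}.
Only 5 fits R2C1 under both its across sum 14 and down sum 11.
R2C2 = 14 − 5 = 9 completes the 14 across.
Nothing is forced directly, so branch on R1C1, whose candidates are 1 or 2. If R1C1 = 2: that forces R1C2 = 4, R4C1 = 1, after which R4C2 would have to be in {2} for the 3 across but in {1,3} for the 17 down — contradiction. So R1C1 = 1.
R1C2 = 6 − 1 = 5 completes the 6 across.

1, 5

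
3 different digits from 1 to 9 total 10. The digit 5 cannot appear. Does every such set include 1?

Every partition of 10 into 3 distinct digits under that restriction includes 1: {1,2,7}, {1,3,6}.

Yes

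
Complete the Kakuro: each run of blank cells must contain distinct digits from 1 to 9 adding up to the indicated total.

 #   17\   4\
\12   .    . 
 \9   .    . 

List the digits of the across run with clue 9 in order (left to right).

8, 1

17 in 2 cells must be {8,9}; 4 in 2 cells must be {1,3}.
The 12 across and the 4 down share only 3, so R1C2 = 3.
The 9 across and the 17 down share only 8, so R2C1 = 8.
R2C2 = 9 − 8 = 1 completes the 9 across.
R1C1 = 12 − 3 = 9 completes the 12 across.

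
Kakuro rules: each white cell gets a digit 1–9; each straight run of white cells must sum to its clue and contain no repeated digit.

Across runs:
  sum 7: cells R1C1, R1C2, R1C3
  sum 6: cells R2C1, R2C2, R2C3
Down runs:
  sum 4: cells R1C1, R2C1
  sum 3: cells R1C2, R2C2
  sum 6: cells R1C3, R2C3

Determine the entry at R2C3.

2

7 in 3 cells must be {1,2,4}; 6 in 3 cells must be {1,2,3}; 4 in 2 cells must be {1,3}.
The 7 across and the 4 down share only 1, so R1C1 = 1.
Given what's placed, R1C2 must be 2 to fit the 7 across and 3 down.
R1C3 = 7 − 3 = 4 completes the 7 across.
R2C1 = 4 − 1 = 3 completes the 4 down.
R2C2 = 3 − 2 = 1 completes the 3 down.
R2C3 = 6 − 4 = 2 completes the 6 across.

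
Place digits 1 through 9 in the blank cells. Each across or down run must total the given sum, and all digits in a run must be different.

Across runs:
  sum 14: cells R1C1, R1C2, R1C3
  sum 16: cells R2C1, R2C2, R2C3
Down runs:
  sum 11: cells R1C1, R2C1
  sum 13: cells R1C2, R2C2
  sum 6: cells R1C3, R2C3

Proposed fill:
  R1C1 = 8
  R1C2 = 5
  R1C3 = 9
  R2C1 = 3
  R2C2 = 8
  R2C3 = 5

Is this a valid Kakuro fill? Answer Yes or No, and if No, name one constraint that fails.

No — the down run R1C3–R2C3 sums to 14, not 6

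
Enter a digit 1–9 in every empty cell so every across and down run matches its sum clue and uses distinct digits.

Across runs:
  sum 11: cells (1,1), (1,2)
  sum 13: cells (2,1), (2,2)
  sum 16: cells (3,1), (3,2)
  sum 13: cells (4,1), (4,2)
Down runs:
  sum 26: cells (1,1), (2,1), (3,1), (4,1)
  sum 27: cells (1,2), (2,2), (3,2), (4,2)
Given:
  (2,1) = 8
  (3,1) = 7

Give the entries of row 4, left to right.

6 7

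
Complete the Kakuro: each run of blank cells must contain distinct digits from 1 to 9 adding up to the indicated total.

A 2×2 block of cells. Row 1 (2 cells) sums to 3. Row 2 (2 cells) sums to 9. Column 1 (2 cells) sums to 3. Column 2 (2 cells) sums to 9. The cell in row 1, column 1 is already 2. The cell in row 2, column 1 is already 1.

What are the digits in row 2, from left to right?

3 in 2 cells must be {1,2}.
(1,2) = 3 − 2 = 1 completes the 3 across.
(2,2) = 9 − 1 = 8 completes the 9 across.

1 8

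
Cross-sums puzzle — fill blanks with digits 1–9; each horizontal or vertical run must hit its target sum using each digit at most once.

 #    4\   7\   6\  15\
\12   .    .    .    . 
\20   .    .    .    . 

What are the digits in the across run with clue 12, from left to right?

3 1 2 6

4 in 2 cells must be {1,3}.
Only 6 fits R1C4 under both its across sum 12 and down sum 15.
R2C4 = 15 − 6 = 9 completes the 15 down.
Nothing is forced directly, so branch on R1C1, whose candidates are 1 or 3. If R1C1 = 1: that forces R1C3 = 2, R2C1 = 3, after which R2C3 would have to be in {1,2,6,7} for the 20 across but in {4} for the 6 down — contradiction. So R1C1 = 3.
R2C1 = 4 − 3 = 1 completes the 4 down.
No cell is forced outright now. R2C3 can only be 2 or 4 (the digits allowed by both its 20 across and its 6 down). If R2C3 = 2: then R1C3 would have to be in {1,2} for the 12 across but in {4} for the 6 down — contradiction. So R2C3 = 4.
R1C3 = 6 − 4 = 2 completes the 6 down.
R2C2 = 20 − 14 = 6 completes the 20 across.
R1C2 = 12 − 11 = 1 completes the 12 across.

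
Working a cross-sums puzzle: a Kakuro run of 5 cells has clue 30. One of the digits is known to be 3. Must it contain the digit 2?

No

Counterexample: {3,4,6,8,9} sums to 30 under that restriction without using 2.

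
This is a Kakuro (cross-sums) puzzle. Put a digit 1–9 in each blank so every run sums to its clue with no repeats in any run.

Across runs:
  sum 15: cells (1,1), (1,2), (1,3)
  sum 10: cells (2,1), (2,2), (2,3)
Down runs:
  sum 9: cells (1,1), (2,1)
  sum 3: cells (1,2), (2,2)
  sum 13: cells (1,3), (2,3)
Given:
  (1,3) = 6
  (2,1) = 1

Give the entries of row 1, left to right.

8 1 6

3 in 2 cells must be {1,2}.
(1,1) = 9 − 1 = 8 completes the 9 down.
(1,2) = 15 − 14 = 1 completes the 15 across.
(2,2) = 3 − 1 = 2 completes the 3 down.
(2,3) = 10 − 3 = 7 completes the 10 across.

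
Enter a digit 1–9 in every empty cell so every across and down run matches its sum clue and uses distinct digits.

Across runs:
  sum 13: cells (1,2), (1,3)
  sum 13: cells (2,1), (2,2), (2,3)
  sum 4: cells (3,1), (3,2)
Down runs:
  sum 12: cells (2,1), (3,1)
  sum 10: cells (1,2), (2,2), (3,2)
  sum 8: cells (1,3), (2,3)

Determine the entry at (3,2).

4 in 2 cells must be {1,3}.
The 4 across and the 12 down share only 3, so (3,1) = 3.
(3,2) = 4 − 3 = 1 completes the 4 across.
(2,1) = 12 − 3 = 9 completes the 12 down.
(2,2) = 3: the only remaining digit allowed by both the 13 across and the 10 down.
(2,3) = 13 − 12 = 1 completes the 13 across.
(1,2) = 10 − 4 = 6 completes the 10 down.
(1,3) = 13 − 6 = 7 completes the 13 across.

1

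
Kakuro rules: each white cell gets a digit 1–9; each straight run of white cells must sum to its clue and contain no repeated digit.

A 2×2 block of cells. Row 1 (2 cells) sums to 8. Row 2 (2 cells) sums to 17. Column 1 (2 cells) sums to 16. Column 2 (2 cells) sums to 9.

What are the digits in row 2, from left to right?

9 8

17 in 2 cells must be {8,9}; 16 in 2 cells must be {7,9}.
The 8 across and the 16 down share only 7, so (1,1) = 7.
(1,2) = 8 − 7 = 1 completes the 8 across.
(2,1) = 16 − 7 = 9 completes the 16 down.
(2,2) = 17 − 9 = 8 completes the 17 across.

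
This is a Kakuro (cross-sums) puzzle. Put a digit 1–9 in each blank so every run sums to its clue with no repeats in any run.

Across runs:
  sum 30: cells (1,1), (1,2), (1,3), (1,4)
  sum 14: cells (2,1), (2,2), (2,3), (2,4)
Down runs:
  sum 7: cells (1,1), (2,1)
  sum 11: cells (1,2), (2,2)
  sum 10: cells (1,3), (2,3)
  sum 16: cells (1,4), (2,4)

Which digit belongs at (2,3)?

30 in 4 cells must be {6,7,8,9}; 16 in 2 cells must be {7,9}.
Only 6 fits (1,1) under both its across sum 30 and down sum 7.
(2,1) = 7 − 6 = 1 completes the 7 down.
Given what's placed, (2,4) must be 7 to fit the 14 across and 16 down.
(1,4) = 16 − 7 = 9 completes the 16 down.
No cell is forced outright now. (2,2) can only be 2 or 4 (the digits allowed by both its 14 across and its 11 down). If (2,2) = 2: then (1,2) would have to be in {7,8} for the 30 across but in {9} for the 11 down — contradiction. So (2,2) = 4.
(1,2) = 11 − 4 = 7 completes the 11 down.
(1,3) = 30 − 22 = 8 completes the 30 across.
(2,3) = 14 − 12 = 2 completes the 14 across.

2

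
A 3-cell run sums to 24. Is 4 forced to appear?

The only way to make 24 from 3 distinct digits is {7,8,9}, which does not contain 4.

No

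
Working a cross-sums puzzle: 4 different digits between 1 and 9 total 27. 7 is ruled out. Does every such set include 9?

Yes

The only way to make 27 from 4 distinct digits under that restriction is {4,6,8,9}, which contains 9.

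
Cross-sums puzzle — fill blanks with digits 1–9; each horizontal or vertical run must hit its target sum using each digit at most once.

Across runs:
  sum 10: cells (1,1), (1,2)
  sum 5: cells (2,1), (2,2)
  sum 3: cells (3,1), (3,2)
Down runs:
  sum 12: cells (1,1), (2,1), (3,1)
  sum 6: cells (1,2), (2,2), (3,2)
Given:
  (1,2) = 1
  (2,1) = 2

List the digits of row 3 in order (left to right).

1, 2

3 in 2 cells must be {1,2}; 6 in 3 cells must be {1,2,3}.
(1,1) = 10 − 1 = 9 completes the 10 across.
(2,2) = 5 − 2 = 3 completes the 5 across.
(3,1) = 12 − 11 = 1 completes the 12 down.
(3,2) = 3 − 1 = 2 completes the 3 across.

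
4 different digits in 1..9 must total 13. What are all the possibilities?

4 distinct digits from 1–9 sum between 10 and 30.

{1,2,3,7}; {1,2,4,6}; {1,3,4,5}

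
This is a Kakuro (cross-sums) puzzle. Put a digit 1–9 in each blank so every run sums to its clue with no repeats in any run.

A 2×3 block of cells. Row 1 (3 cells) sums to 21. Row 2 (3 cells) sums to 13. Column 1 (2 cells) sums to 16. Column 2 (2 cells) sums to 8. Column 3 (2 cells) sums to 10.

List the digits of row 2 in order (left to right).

9 3 1

16 in 2 cells must be {7,9}.
Nothing is forced directly, so branch on (1,2), whose candidates are 5 or 6 or 7. If (1,2) = 6: that forces (1,1) = 7, (1,3) = 8, (2,1) = 9, after which (2,2) would have to be in {1,3} for the 13 across but in {2} for the 8 down — contradiction. If (1,2) = 7: that forces (1,1) = 9, after which (1,3) would have to be in {5} for the 21 across but in {1,2,3,4,6,7,8,9} for the 10 down — contradiction. So (1,2) = 5.
(2,2) = 8 − 5 = 3 completes the 8 down.
Given what's placed, (2,1) must be 9 to fit the 13 across and 16 down.
(2,3) = 13 − 12 = 1 completes the 13 across.
(1,1) = 16 − 9 = 7 completes the 16 down.
(1,3) = 21 − 12 = 9 completes the 21 across.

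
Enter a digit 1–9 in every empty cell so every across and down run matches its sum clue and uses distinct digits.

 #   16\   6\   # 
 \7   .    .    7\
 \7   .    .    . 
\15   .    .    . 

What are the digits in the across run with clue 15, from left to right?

7 in 3 cells must be {1,2,4}; 6 in 3 cells must be {1,2,3}.
Nothing is forced directly, so branch on R1C2, whose candidates are 1 or 2 or 3. If R1C2 = 1: that forces R1C1 = 6, R2C2 = 2, R3C2 = 3, R2C1 = 1, R2C3 = 4, after which R3C1 would have to be in {4,5,7,8} for the 15 across but in {9} for the 16 down — contradiction. If R1C2 = 3: that forces R1C1 = 4, after which R2C1 would have to be in {1,2,4} for the 7 across but in {3,5,7,9} for the 16 down — contradiction. So R1C2 = 2.
R1C1 = 7 − 2 = 5 completes the 7 across.
Given what's placed, R2C2 must be 1 to fit the 7 across and 6 down.
R3C2 = 6 − 3 = 3 completes the 6 down.
No cell is forced outright now. R3C3 can only be 4 or 5 (the digits allowed by both its 15 across and its 7 down). If R3C3 = 4: then R2C3 would have to be in {2,4} for the 7 across but in {3} for the 7 down — contradiction. So R3C3 = 5.
R2C3 = 7 − 5 = 2 completes the 7 down.
R3C1 = 15 − 8 = 7 completes the 15 across.

7 3 5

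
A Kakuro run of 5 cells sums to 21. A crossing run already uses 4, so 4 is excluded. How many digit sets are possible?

3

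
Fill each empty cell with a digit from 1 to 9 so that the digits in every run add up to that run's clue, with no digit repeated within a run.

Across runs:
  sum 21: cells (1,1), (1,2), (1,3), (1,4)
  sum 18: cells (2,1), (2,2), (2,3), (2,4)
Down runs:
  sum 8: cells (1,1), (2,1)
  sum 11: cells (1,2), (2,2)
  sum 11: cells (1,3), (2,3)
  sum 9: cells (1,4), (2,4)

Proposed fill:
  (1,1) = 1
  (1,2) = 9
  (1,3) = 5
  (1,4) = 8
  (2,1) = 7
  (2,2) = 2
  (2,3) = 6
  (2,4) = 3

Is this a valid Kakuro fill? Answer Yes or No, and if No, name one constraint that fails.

No — the across run (1,1)–(1,4) sums to 23, not 21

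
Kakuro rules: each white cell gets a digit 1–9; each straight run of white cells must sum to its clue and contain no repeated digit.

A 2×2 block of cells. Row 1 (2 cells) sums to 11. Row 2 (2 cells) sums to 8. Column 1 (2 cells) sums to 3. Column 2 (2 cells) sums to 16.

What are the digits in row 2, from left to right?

3 in 2 cells must be {1,2}; 16 in 2 cells must be {7,9}.
The 11 across and the 3 down share only 2, so (1,1) = 2.
(1,2) = 11 − 2 = 9 completes the 11 across.
(2,1) = 3 − 2 = 1 completes the 3 down.
(2,2) = 8 − 1 = 7 completes the 8 across.

1 7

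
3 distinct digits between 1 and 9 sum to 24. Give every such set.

{7,8,9}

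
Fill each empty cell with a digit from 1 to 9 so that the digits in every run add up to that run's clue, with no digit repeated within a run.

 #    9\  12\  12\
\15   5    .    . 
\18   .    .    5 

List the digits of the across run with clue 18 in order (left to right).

R1C3 = 12 − 5 = 7 completes the 12 down.
R2C1 = 9 − 5 = 4 completes the 9 down.
R2C2 = 18 − 9 = 9 completes the 18 across.
R1C2 = 15 − 12 = 3 completes the 15 across.

4 9 5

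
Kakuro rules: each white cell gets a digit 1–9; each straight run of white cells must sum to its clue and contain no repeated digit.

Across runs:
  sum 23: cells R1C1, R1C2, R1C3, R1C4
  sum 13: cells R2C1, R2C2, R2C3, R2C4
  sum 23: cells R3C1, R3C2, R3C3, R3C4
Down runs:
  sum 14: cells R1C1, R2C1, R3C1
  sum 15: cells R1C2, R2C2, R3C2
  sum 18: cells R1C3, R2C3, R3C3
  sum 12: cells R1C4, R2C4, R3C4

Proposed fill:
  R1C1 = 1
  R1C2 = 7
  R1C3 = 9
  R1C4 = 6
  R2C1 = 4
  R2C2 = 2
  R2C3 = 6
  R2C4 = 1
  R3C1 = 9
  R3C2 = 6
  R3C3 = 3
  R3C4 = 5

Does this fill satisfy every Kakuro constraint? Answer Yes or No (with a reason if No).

Across: 1+7+9+6=23; 4+2+6+1=13; 9+6+3+5=23. Down: 1+4+9=14; 7+2+6=15; 9+6+3=18; 6+1+5=12. No digit repeats within any run.

Yes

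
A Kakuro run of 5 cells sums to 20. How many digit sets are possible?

6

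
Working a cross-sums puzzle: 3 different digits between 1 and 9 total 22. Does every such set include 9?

Every partition of 22 into 3 distinct digits includes 9: {5,8,9}, {6,7,9}.

Yes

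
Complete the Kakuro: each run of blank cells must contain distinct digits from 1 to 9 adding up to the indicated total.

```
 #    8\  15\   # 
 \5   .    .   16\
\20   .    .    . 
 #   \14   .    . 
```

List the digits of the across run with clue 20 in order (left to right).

5, 8, 7

16 in 2 cells must be {7,9}.
The 14 across and the 16 down share only 9, so R3C3 = 9.
R2C3 = 16 − 9 = 7 completes the 16 down.
R3C2 = 14 − 9 = 5 completes the 14 across.
R2C1 = 5: the only remaining digit allowed by both the 20 across and the 8 down.
R2C2 = 20 − 12 = 8 completes the 20 across.
R1C1 = 8 − 5 = 3 completes the 8 down.
R1C2 = 5 − 3 = 2 completes the 5 across.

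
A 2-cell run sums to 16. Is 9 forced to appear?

The only way to make 16 from 2 distinct digits is {7,9}, which contains 9.

Yes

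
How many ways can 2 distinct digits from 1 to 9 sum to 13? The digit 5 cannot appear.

2 distinct digits from 1–9 sum between 3 and 17.
Dropping sets that contain 5.
Enumerating: {4,9}, {6,7}.

2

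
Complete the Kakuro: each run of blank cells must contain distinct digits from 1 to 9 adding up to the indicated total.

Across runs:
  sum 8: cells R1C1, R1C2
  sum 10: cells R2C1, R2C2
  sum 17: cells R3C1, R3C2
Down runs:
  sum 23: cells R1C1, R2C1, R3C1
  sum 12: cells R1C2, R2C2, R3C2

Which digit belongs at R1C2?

2

17 in 2 cells must be {8,9}; 23 in 3 cells must be {6,8,9}.
The 8 across and the 23 down share only 6, so R1C1 = 6.
R1C2 = 8 − 6 = 2 completes the 8 across.
Given what's placed, R3C2 must be 9 to fit the 17 across and 12 down.
R2C2 = 12 − 11 = 1 completes the 12 down.
R3C1 = 17 − 9 = 8 completes the 17 across.
R2C1 = 10 − 1 = 9 completes the 10 across.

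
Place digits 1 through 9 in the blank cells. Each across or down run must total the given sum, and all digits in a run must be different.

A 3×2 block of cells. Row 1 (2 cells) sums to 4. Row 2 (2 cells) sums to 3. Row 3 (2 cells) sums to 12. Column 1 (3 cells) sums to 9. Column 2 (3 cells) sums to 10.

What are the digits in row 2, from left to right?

1 2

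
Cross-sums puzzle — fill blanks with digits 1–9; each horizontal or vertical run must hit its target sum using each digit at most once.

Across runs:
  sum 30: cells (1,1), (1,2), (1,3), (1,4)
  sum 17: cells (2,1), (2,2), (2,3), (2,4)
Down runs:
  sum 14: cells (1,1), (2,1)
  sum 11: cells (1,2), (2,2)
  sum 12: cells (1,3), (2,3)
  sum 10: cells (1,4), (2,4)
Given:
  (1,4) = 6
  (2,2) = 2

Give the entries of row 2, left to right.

6, 2, 5, 4

30 in 4 cells must be {6,7,8,9}.
(1,2) = 11 − 2 = 9 completes the 11 down.
(2,4) = 10 − 6 = 4 completes the 10 down.
Given what's placed, (1,1) must be 8 to fit the 30 across and 14 down.
(1,3) = 30 − 23 = 7 completes the 30 across.
(2,1) = 14 − 8 = 6 completes the 14 down.
(2,3) = 17 − 12 = 5 completes the 17 across.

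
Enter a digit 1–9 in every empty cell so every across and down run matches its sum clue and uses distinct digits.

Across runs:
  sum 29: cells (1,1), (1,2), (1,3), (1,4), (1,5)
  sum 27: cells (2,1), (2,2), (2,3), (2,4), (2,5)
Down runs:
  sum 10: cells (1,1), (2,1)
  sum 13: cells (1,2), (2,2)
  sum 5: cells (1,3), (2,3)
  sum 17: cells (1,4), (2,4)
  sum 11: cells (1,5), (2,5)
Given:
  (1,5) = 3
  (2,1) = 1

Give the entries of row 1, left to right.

9 7 2 8 3

17 in 2 cells must be {8,9}.
(1,1) = 10 − 1 = 9 completes the 10 down.
(1,4) = 8: the only remaining digit allowed by both the 29 across and the 17 down.
(2,4) = 17 − 8 = 9 completes the 17 down.
(2,5) = 11 − 3 = 8 completes the 11 down.
Nothing is forced directly, so branch on (1,3), whose candidates are 2 or 4. If (1,3) = 4: that forces (1,2) = 5, after which (2,2) would have to be in {2,3,4,5,6,7} for the 27 across but in {8} for the 13 down — contradiction. So (1,3) = 2.
(1,2) = 29 − 22 = 7 completes the 29 across.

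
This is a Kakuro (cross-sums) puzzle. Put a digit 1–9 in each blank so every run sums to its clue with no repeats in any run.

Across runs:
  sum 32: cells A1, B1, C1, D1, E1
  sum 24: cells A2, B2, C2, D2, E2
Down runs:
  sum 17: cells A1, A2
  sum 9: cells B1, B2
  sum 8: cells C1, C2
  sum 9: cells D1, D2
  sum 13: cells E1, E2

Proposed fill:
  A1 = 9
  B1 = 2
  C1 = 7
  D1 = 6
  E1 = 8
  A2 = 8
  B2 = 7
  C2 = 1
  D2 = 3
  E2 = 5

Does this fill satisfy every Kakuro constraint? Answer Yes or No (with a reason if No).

Yes

Across: 9+2+7+6+8=32; 8+7+1+3+5=24. Down: 9+8=17; 2+7=9; 7+1=8; 6+3=9; 8+5=13. No digit repeats within any run.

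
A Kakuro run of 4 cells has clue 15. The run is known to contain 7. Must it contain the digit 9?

No

Counterexample: {1,2,5,7} sums to 15 under that restriction without using 9.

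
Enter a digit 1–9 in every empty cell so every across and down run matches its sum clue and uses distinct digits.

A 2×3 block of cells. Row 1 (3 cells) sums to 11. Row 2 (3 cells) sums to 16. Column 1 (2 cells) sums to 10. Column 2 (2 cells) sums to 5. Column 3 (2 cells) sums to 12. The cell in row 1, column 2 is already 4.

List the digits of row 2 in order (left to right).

8 1 7

Given what's placed, (1,3) must be 5 to fit the 11 across and 12 down.
(2,2) = 5 − 4 = 1 completes the 5 down.
(2,3) = 12 − 5 = 7 completes the 12 down.
(1,1) = 11 − 9 = 2 completes the 11 across.
(2,1) = 16 − 8 = 8 completes the 16 across.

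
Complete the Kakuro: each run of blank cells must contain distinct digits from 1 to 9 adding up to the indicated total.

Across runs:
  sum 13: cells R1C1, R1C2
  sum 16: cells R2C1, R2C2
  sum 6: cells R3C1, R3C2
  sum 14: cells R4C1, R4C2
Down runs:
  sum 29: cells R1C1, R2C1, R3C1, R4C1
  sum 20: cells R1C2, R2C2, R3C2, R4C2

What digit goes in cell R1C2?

4

16 in 2 cells must be {7,9}; 29 in 4 cells must be {5,7,8,9}.
Only 5 fits R3C1 under both its across sum 6 and down sum 29.
R3C2 = 6 − 5 = 1 completes the 6 across.
Nothing is forced directly, so branch on R2C1, whose candidates are 7 or 9. If R2C1 = 9: that forces R2C2 = 7, R4C1 = 8, after which R4C2 would have to be in {6} for the 14 across but in {3,4,8,9} for the 20 down — contradiction. So R2C1 = 7.
R2C2 = 16 − 7 = 9 completes the 16 across.
No cell is forced outright now. R1C1 can only be 8 or 9 (the digits allowed by both its 13 across and its 29 down). If R1C1 = 8: then R1C2 would have to be in {5} for the 13 across but in {2,3,4,6,7,8} for the 20 down — contradiction. So R1C1 = 9.
R1C2 = 13 − 9 = 4 completes the 13 across.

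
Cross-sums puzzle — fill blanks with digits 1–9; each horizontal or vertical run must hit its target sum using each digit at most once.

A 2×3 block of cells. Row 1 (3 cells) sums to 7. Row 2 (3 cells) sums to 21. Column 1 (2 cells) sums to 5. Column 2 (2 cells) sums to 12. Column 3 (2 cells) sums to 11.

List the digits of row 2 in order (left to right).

7 in 3 cells must be {1,2,4}.
The 7 across and the 12 down share only 4, so (1,2) = 4.
Given what's placed, (1,3) must be 2 to fit the 7 across and 11 down.
(2,1) = 4: only digit in both the 21-across and 5-down candidate sets.
(2,2) = 12 − 4 = 8 completes the 12 down.
(2,3) = 21 − 12 = 9 completes the 21 across.
(1,1) = 7 − 6 = 1 completes the 7 across.

4 8 9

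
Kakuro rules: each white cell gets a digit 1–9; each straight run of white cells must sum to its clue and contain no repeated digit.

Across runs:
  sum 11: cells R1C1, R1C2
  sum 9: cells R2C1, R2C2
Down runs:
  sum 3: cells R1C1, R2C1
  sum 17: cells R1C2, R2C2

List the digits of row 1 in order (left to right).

2 9

3 in 2 cells must be {1,2}; 17 in 2 cells must be {8,9}.
The 11 across and the 3 down share only 2, so R1C1 = 2.
R1C2 = 11 − 2 = 9 completes the 11 across.
R2C1 = 3 − 2 = 1 completes the 3 down.
R2C2 = 9 − 1 = 8 completes the 9 across.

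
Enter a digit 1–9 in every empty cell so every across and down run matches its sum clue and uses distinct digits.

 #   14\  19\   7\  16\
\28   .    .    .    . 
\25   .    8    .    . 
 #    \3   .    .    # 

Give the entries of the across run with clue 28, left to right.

3 in 2 cells must be {1,2}; 7 in 3 cells must be {1,2,4}; 16 in 2 cells must be {7,9}.
Intersecting the 28 across with the 7 down forces R1C3 = 4.
Given what's placed, R3C2 must be 2 to fit the 3 across and 19 down.
R3C3 = 3 − 2 = 1 completes the 3 across.
R1C2 = 19 − 10 = 9 completes the 19 down.
Given what's placed, R1C4 must be 7 to fit the 28 across and 16 down.
R2C3 = 7 − 5 = 2 completes the 7 down.
R2C4 = 16 − 7 = 9 completes the 16 down.
R1C1 = 28 − 20 = 8 completes the 28 across.

8 9 4 7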